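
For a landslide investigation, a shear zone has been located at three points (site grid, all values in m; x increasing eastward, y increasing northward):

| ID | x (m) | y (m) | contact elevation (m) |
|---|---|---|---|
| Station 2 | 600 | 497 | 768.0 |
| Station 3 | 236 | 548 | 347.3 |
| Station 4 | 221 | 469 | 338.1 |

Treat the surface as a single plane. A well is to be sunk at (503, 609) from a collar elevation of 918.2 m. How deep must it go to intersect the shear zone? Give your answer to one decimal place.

Two edge vectors: Station 2→Station 3 = (-364, 51, -420.7), Station 2→Station 4 = (-379, -28, -429.9).
Normal n = (Station 2→Station 3) × (Station 2→Station 4) = (-33704.5, 2961.7, 29521).
So ∂z/∂x = −n_x/n_z = 1.14171 and ∂z/∂y = −n_y/n_z = −0.10033.
Intercept c from Station 2: 768 − 685.03 + 49.86 = 132.83.
At (503, 609): z_contact = 574.28 − 61.10 + 132.83 = 646.02 m.
Depth below ground = 918.2 − 646.02 = 272.2 m.

272.2 m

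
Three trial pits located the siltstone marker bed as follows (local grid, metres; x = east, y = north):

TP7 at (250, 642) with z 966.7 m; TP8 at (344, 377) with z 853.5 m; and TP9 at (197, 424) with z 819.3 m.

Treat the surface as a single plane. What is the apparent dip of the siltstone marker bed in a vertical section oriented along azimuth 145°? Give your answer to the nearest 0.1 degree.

Let the plane be z = a·x + b·y + c.
TP8−TP7: 94a − 265b = −113.2;  TP9−TP7: −53a − 218b = −147.4.
Solving gives a = 0.41646, b = 0.57490.
Unit vector along 145° is (sin 145°, cos 145°) = (0.5736, -0.8192).
Slope in that direction = a·(0.5736) + b·(-0.8192) = −0.23205.
Apparent dip = arctan|0.23205| = 13.1° (true dip is 35.4°, so apparent ≤ true as expected).

13.1°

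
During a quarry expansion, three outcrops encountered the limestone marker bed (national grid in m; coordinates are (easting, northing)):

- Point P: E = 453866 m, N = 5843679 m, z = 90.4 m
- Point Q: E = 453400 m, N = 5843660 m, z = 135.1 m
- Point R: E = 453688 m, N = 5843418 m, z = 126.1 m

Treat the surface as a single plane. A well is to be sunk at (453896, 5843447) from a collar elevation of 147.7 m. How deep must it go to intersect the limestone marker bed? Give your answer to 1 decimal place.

43.1 m

Let the plane be z = a·E + b·N + c.
Point Q−Point P: −466a − 19b = 44.7;  Point R−Point P: −178a − 261b = 35.7.
Solving gives a = −0.092929874, b = −0.073404147.
Then c = 90.4 − a·453866 − b·5843679 = 471218.38.
At (453896, 5843447): z_contact = −42180.50 − 428933.24 + 471218.38 = 104.64 m.
Depth below ground = 147.7 − 104.64 = 43.1 m.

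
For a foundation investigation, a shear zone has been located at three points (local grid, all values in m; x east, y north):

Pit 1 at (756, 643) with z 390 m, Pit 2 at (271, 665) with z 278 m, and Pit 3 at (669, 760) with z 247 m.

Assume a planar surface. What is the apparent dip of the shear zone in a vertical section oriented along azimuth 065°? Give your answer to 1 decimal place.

16.4°

Two edge vectors: Pit 1→Pit 2 = (-485, 22, -112), Pit 1→Pit 3 = (-87, 117, -143).
Normal n = (Pit 1→Pit 2) × (Pit 1→Pit 3) = (9958, -59611, -54831).
So ∂z/∂x = −n_x/n_z = 0.18161 and ∂z/∂y = −n_y/n_z = −1.08718.
Unit vector along 065° is (sin 65°, cos 65°) = (0.9063, 0.4226).
Slope in that direction = a·(0.9063) + b·(0.4226) = −0.29486.
Apparent dip = arctan|0.29486| = 16.4° (true dip is 47.8°, so apparent ≤ true as expected).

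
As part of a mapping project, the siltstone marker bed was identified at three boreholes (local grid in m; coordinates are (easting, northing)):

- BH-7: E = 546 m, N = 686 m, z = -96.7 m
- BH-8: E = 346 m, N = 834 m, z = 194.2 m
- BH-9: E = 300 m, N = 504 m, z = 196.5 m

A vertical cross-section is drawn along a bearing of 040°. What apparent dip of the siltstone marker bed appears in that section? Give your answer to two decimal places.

Two edge vectors: BH-7→BH-8 = (-200, 148, 290.9), BH-7→BH-9 = (-246, -182, 293.2).
Normal n = (BH-7→BH-8) × (BH-7→BH-9) = (96337.4, -12921.4, 72808).
So ∂z/∂E = −n_x/n_z = −1.32317 and ∂z/∂N = −n_y/n_z = 0.17747.
Unit vector along 040° is (sin 40°, cos 40°) = (0.6428, 0.7660).
Slope in that direction = a·(0.6428) + b·(0.7660) = −0.71457.
Apparent dip = arctan|0.71457| = 35.55° (true dip is 53.2°, so apparent ≤ true as expected).

35.55°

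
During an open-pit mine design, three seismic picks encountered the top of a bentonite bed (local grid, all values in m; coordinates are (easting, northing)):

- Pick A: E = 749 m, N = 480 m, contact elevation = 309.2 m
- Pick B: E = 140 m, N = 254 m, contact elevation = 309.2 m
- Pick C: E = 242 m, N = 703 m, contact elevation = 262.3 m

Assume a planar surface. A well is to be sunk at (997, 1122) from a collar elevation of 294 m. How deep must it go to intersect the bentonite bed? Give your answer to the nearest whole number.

Two edge vectors: Pick A→Pick B = (-609, -226, 0), Pick A→Pick C = (-507, 223, -46.9).
Normal n = (Pick A→Pick B) × (Pick A→Pick C) = (10599.4, -28562.1, -250389).
So ∂z/∂E = −n_x/n_z = 0.04233 and ∂z/∂N = −n_y/n_z = −0.11407.
Intercept c from Pick A: 309.2 − 31.71 + 54.75 = 332.25.
At (997, 1122): z_contact = 42.2 − 128.0 + 332.25 = 246.5 m.
Depth below ground = 294 − 246.5 = 48 m.

48 m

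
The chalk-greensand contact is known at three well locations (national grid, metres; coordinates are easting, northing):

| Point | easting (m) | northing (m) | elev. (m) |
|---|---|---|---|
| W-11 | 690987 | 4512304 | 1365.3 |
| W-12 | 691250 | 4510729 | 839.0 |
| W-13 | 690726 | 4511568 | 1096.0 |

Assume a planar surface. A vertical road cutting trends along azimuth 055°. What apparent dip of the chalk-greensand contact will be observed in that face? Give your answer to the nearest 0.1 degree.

13.9°

Let the plane be z = a·easting + b·northing + c.
W-12−W-11: 263a − 1575b = −526.3;  W-13−W-11: −261a − 736b = −269.3.
Solving gives a = 0.06085, b = 0.34432.
Unit vector along 055° is (sin 55°, cos 55°) = (0.8192, 0.5736).
Slope in that direction = a·(0.8192) + b·(0.5736) = 0.24734.
Apparent dip = arctan|0.24734| = 13.9° (true dip is 19.3°, so apparent ≤ true as expected).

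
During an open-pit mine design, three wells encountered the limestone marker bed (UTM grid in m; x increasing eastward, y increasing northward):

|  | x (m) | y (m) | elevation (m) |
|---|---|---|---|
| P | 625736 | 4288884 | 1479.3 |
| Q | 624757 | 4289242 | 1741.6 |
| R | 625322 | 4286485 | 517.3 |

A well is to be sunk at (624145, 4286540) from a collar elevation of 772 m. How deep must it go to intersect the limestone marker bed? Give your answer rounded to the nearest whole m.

Let the plane be z = a·x + b·y + c.
Q−P: −979a + 358b = 262.3;  R−P: −414a − 2399b = −962.
Solving gives a = −0.11408921, b = 0.42068901.
Then c = 1479.3 − a·625736 − b·4288884 = −1731417.33.
At (624145, 4286540): z_contact = −71208.2 + 1803300.3 − 1731417.33 = 674.7 m.
Depth below ground = 772 − 674.7 = 97 m.

97 m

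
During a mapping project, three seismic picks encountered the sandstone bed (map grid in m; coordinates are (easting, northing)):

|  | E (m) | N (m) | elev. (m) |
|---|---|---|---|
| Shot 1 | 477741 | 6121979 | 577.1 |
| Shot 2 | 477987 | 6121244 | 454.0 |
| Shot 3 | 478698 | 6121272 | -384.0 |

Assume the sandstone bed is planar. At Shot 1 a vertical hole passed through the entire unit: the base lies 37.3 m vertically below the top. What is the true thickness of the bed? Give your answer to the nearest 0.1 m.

Let the plane be z = a·E + b·N + c.
Shot 2−Shot 1: 246a − 735b = −123.1;  Shot 3−Shot 1: 957a − 707b = −961.1.
Solving gives a = −1.16980, b = −0.22404.
|∇z| = √(a²+b²) = 1.19106, so dip δ = arctan(1.19106) = 49.98°.
True thickness = vertical thickness × cos δ = 37.3 × cos 49.98° = 24.0 m.

24.0 m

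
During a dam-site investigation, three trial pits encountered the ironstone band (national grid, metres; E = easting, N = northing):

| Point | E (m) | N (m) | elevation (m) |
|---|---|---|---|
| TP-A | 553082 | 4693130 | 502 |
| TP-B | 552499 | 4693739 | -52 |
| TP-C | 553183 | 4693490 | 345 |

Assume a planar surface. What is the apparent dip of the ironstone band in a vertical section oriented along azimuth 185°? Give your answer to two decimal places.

Two edge vectors: TP-A→TP-B = (-583, 609, -554), TP-A→TP-C = (101, 360, -157).
Normal n = (TP-A→TP-B) × (TP-A→TP-C) = (103827, -147485, -271389).
So ∂z/∂E = −n_x/n_z = 0.38258 and ∂z/∂N = −n_y/n_z = −0.54345.
Unit vector along 185° is (sin 185°, cos 185°) = (-0.0872, -0.9962).
Slope in that direction = a·(-0.0872) + b·(-0.9962) = 0.50803.
Apparent dip = arctan|0.50803| = 26.93° (true dip is 33.6°, so apparent ≤ true as expected).

26.93°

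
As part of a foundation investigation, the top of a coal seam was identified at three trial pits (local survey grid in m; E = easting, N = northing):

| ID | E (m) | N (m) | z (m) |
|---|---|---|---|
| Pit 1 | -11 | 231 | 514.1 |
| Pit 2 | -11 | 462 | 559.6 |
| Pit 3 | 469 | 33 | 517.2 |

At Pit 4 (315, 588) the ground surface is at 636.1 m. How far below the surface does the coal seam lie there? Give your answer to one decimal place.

23.1 m

Two edge vectors: Pit 1→Pit 2 = (0, 231, 45.5), Pit 1→Pit 3 = (480, -198, 3.1).
Normal n = (Pit 1→Pit 2) × (Pit 1→Pit 3) = (9725.1, 21840, -110880).
So ∂z/∂E = −n_x/n_z = 0.08771 and ∂z/∂N = −n_y/n_z = 0.19697.
Intercept c from Pit 1: 514.1 + 0.96 − 45.50 = 469.56.
At (315, 588): z_contact = 27.63 + 115.82 + 469.56 = 613.01 m.
Depth below ground = 636.1 − 613.01 = 23.1 m.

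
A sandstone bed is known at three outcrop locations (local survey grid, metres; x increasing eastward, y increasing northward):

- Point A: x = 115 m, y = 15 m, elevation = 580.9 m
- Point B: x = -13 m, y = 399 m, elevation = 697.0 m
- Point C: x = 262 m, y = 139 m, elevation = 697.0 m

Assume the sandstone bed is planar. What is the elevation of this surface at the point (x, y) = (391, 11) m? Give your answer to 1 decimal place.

Two edge vectors: Point A→Point B = (-128, 384, 116.1), Point A→Point C = (147, 124, 116.1).
Normal n = (Point A→Point B) × (Point A→Point C) = (30186, 31927.5, -72320).
So ∂z/∂x = −n_x/n_z = 0.41739 and ∂z/∂y = −n_y/n_z = 0.44148.
Intercept c from Point A: 580.9 − 48.00 − 6.62 = 526.28.
At (391, 11): z = 163.2 + 4.9 + 526.28 = 694.3 m.

694.3 m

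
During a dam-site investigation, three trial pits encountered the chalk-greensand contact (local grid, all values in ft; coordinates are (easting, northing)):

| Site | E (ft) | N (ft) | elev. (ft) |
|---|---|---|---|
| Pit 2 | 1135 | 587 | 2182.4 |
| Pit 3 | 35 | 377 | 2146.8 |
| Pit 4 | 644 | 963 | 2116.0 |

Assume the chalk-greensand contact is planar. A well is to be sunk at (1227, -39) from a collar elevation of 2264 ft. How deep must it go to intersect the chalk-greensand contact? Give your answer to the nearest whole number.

Two edge vectors: Pit 2→Pit 3 = (-1100, -210, -35.6), Pit 2→Pit 4 = (-491, 376, -66.4).
Normal n = (Pit 2→Pit 3) × (Pit 2→Pit 4) = (27329.6, -55560.4, -516710).
So ∂z/∂E = −n_x/n_z = 0.05289 and ∂z/∂N = −n_y/n_z = −0.10753.
Intercept c from Pit 2: 2182.4 − 60.03 + 63.12 = 2185.49.
At (1227, -39): z_contact = 64.9 + 4.2 + 2185.49 = 2254.6 ft.
Depth below ground = 2264 − 2254.6 = 9 ft.

9 ft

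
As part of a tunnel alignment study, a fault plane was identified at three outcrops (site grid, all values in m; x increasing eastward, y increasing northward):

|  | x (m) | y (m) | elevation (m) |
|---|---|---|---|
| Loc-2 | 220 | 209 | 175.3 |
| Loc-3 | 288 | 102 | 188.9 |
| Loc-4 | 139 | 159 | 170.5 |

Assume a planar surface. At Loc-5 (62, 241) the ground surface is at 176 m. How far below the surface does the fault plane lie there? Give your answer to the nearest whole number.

Let the plane be z = a·x + b·y + c.
Loc-3−Loc-2: 68a − 107b = 13.6;  Loc-4−Loc-2: −81a − 50b = −4.8.
Solving gives a = 0.09891, b = −0.06424.
Then c = 175.3 − a·220 − b·209 = 166.97.
At (62, 241): z_contact = 6.1 − 15.5 + 166.97 = 157.6 m.
Depth below ground = 176 − 157.6 = 18 m.

18 m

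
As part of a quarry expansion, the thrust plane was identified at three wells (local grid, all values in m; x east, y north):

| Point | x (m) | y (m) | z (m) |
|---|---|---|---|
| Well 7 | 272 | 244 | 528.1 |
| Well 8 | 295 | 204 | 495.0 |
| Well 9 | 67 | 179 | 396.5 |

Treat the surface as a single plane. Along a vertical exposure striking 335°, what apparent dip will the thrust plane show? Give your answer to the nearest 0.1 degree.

38.0°

Two edge vectors: Well 7→Well 8 = (23, -40, -33.1), Well 7→Well 9 = (-205, -65, -131.6).
Normal n = (Well 7→Well 8) × (Well 7→Well 9) = (3112.5, 9812.3, -9695).
So ∂z/∂x = −n_x/n_z = 0.32104 and ∂z/∂y = −n_y/n_z = 1.01210.
Unit vector along 335° is (sin 335°, cos 335°) = (-0.4226, 0.9063).
Slope in that direction = a·(-0.4226) + b·(0.9063) = 0.78160.
Apparent dip = arctan|0.78160| = 38.0° (true dip is 46.7°, so apparent ≤ true as expected).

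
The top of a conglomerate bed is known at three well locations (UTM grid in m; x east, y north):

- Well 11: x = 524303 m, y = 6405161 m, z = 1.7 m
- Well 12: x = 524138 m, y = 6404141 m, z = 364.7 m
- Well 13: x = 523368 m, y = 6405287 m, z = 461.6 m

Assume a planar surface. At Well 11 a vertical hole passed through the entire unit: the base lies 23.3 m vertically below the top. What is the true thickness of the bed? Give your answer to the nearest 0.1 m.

20.0 m

Let the plane be z = a·x + b·y + c.
Well 12−Well 11: −165a − 1020b = 363;  Well 13−Well 11: −935a + 126b = 459.9.
Solving gives a = −0.52831, b = −0.27042.
|∇z| = √(a²+b²) = 0.59350, so dip δ = arctan(0.59350) = 30.69°.
True thickness = vertical thickness × cos δ = 23.3 × cos 30.69° = 20.0 m.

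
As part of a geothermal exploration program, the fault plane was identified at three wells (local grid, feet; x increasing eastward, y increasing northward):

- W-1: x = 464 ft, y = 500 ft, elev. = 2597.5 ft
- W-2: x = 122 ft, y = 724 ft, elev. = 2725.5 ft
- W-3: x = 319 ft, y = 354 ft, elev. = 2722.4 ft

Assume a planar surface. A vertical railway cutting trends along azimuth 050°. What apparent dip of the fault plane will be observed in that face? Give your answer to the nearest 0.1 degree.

31.9°

Two edge vectors: W-1→W-2 = (-342, 224, 128), W-1→W-3 = (-145, -146, 124.9).
Normal n = (W-1→W-2) × (W-1→W-3) = (46665.6, 24155.8, 82412).
So ∂z/∂x = −n_x/n_z = −0.56625 and ∂z/∂y = −n_y/n_z = −0.29311.
Unit vector along 050° is (sin 50°, cos 50°) = (0.7660, 0.6428).
Slope in that direction = a·(0.7660) + b·(0.6428) = −0.62218.
Apparent dip = arctan|0.62218| = 31.9° (true dip is 32.5°, so apparent ≤ true as expected).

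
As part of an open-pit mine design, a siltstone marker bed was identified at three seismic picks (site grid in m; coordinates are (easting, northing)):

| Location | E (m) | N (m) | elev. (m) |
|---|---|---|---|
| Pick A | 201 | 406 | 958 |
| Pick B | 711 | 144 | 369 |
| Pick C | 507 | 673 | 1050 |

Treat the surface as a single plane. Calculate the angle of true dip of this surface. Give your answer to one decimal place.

Let the plane be z = a·E + b·N + c.
Pick B−Pick A: 510a − 262b = −589;  Pick C−Pick A: 306a + 267b = 92.
Solving gives a = −0.61550, b = 1.04998.
Gradient magnitude |∇z| = √(a² + b²) = √(0.37884 + 1.10245) = 1.21708.
True dip = arctan(1.21708) = 50.6°, dipping toward SSE (azimuth ≈ 150°).

50.6°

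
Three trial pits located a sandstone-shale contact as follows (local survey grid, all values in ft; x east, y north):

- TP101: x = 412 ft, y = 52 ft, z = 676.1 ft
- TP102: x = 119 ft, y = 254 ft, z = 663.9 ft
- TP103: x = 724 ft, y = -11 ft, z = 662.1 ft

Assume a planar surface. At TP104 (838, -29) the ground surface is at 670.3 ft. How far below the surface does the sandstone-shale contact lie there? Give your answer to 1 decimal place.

Let the plane be z = a·x + b·y + c.
TP102−TP101: −293a + 202b = −12.2;  TP103−TP101: 312a − 63b = −14.
Solving gives a = −0.08070, b = −0.17746.
Then c = 676.1 − a·412 − b·52 = 718.58.
At (838, -29): z_contact = −67.63 + 5.15 + 718.58 = 656.09 ft.
Depth below ground = 670.3 − 656.09 = 14.2 ft.

14.2 ft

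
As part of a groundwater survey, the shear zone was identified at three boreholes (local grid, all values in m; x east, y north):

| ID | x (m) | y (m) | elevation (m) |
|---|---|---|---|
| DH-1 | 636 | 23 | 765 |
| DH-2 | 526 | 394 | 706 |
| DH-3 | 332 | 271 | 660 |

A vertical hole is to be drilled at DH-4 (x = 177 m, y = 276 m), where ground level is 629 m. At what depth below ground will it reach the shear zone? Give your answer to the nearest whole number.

Let the plane be z = a·x + b·y + c.
DH-2−DH-1: −110a + 371b = −59;  DH-3−DH-1: −304a + 248b = −105.
Solving gives a = 0.28447, b = −0.07469.
Then c = 765 − a·636 − b·23 = 585.80.
At (177, 276): z_contact = 50.4 − 20.6 + 585.80 = 615.5 m.
Depth below ground = 629 − 615.5 = 13 m.

13 m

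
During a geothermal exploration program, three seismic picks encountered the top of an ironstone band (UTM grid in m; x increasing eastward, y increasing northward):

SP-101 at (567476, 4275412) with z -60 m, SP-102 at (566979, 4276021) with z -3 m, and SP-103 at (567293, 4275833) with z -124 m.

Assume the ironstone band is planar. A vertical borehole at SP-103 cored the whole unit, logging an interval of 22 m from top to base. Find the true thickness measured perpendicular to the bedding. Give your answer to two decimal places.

Two edge vectors: SP-101→SP-102 = (-497, 609, 57), SP-101→SP-103 = (-183, 421, -64).
Normal n = (SP-101→SP-102) × (SP-101→SP-103) = (-62973, -42239, -97790).
So ∂z/∂x = −n_x/n_z = −0.64396 and ∂z/∂y = −n_y/n_z = −0.43194.
|∇z| = √(a²+b²) = 0.77541, so dip δ = arctan(0.77541) = 37.79°.
True thickness = vertical thickness × cos δ = 22 × cos 37.79° = 17.39 m.

17.39 m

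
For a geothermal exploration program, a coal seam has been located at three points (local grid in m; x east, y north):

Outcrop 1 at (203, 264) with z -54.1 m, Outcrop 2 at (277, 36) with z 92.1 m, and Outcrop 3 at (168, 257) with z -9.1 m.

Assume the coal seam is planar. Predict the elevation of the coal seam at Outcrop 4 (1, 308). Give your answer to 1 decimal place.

121.7 m

Two edge vectors: Outcrop 1→Outcrop 2 = (74, -228, 146.2), Outcrop 1→Outcrop 3 = (-35, -7, 45).
Normal n = (Outcrop 1→Outcrop 2) × (Outcrop 1→Outcrop 3) = (-9236.6, -8447, -8498).
So ∂z/∂x = −n_x/n_z = −1.08691 and ∂z/∂y = −n_y/n_z = −0.99400.
Intercept c from Outcrop 1: -54.1 + 220.64 + 262.42 = 428.96.
At (1, 308): z = −1.1 − 306.2 + 428.96 = 121.7 m.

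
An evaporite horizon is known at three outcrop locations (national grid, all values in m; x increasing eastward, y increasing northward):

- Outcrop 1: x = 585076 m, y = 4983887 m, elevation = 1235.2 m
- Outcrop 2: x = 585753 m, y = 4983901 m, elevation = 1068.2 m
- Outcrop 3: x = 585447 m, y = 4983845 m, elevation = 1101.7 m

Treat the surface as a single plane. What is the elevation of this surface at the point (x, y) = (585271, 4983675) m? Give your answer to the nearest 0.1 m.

Two edge vectors: Outcrop 1→Outcrop 2 = (677, 14, -167), Outcrop 1→Outcrop 3 = (371, -42, -133.5).
Normal n = (Outcrop 1→Outcrop 2) × (Outcrop 1→Outcrop 3) = (-8883, 28422.5, -33628).
So ∂z/∂x = −n_x/n_z = −0.264154871 and ∂z/∂y = −n_y/n_z = 0.845203402.
Intercept c from Outcrop 1: 1235.2 + 154550.68 − 4212398.25 = −4056612.37.
At (585271, 4983675): z = −154602.2 + 4212219.1 − 4056612.37 = 1004.5 m.

1004.5 m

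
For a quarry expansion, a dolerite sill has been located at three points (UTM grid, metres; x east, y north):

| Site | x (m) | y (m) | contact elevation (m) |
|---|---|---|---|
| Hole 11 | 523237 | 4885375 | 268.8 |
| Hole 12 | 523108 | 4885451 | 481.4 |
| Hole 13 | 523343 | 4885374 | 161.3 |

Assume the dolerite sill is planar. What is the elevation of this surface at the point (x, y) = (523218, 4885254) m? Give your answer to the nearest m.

156 m

Let the plane be z = a·x + b·y + c.
Hole 12−Hole 11: −129a + 76b = 212.6;  Hole 13−Hole 11: 106a − 1b = −107.5.
Solving gives a = −1.00383499, b = 1.09349060.
Then c = 268.8 − a·523237 − b·4885375 = −4816599.24.
At (523218, 4885254): z = −525224.5 + 5341979.3 − 4816599.24 = 155.6 m.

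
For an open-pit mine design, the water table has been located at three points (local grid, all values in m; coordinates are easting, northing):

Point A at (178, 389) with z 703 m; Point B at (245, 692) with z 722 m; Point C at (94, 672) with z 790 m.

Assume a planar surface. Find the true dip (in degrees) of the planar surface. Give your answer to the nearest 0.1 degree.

Two edge vectors: Point A→Point B = (67, 303, 19), Point A→Point C = (-84, 283, 87).
Normal n = (Point A→Point B) × (Point A→Point C) = (20984, -7425, 44413).
So ∂z/∂easting = −n_x/n_z = −0.47247 and ∂z/∂northing = −n_y/n_z = 0.16718.
Gradient magnitude |∇z| = √(a² + b²) = √(0.22323 + 0.02795) = 0.50118.
True dip = arctan(0.50118) = 26.6°, dipping toward ESE (azimuth ≈ 109°).

26.6°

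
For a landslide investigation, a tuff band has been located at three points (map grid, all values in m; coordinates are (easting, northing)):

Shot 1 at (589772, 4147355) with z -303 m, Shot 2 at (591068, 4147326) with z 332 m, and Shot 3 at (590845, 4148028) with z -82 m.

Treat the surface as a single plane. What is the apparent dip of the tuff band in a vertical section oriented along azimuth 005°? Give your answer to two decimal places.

21.49°

Let the plane be z = a·E + b·N + c.
Shot 2−Shot 1: 1296a − 29b = 635;  Shot 3−Shot 1: 1073a + 673b = 221.
Solving gives a = 0.48019, b = −0.43721.
Unit vector along 005° is (sin 5°, cos 5°) = (0.0872, 0.9962).
Slope in that direction = a·(0.0872) + b·(0.9962) = −0.39369.
Apparent dip = arctan|0.39369| = 21.49° (true dip is 33.0°, so apparent ≤ true as expected).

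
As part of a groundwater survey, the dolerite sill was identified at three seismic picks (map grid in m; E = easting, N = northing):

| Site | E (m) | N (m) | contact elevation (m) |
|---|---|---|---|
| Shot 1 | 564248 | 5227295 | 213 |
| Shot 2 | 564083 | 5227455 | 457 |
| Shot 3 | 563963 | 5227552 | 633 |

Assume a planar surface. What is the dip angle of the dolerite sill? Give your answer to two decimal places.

54.62°

Two edge vectors: Shot 1→Shot 2 = (-165, 160, 244), Shot 1→Shot 3 = (-285, 257, 420).
Normal n = (Shot 1→Shot 2) × (Shot 1→Shot 3) = (4492, -240, 3195).
So ∂z/∂E = −n_x/n_z = −1.40595 and ∂z/∂N = −n_y/n_z = 0.07512.
Gradient magnitude |∇z| = √(a² + b²) = √(1.97669 + 0.00564) = 1.40795.
True dip = arctan(1.40795) = 54.62°, dipping toward E (azimuth ≈ 093°).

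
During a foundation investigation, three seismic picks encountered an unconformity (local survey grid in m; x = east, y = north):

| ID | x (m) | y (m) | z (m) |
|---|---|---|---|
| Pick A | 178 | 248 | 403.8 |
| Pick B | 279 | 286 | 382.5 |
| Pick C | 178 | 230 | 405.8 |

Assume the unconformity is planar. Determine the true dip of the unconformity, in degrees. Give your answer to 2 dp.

Two edge vectors: Pick A→Pick B = (101, 38, -21.3), Pick A→Pick C = (0, -18, 2).
Normal n = (Pick A→Pick B) × (Pick A→Pick C) = (-307.4, -202, -1818).
So ∂z/∂x = −n_x/n_z = −0.16909 and ∂z/∂y = −n_y/n_z = −0.11111.
Gradient magnitude |∇z| = √(a² + b²) = √(0.02859 + 0.01235) = 0.20233.
True dip = arctan(0.20233) = 11.44°, dipping toward ENE (azimuth ≈ 057°).

11.44°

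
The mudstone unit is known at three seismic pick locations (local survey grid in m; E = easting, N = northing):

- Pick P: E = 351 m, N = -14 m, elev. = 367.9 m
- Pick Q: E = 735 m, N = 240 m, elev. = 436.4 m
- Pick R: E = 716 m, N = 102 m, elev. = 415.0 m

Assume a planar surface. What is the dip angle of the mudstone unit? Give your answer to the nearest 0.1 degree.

9.4°

Two edge vectors: Pick P→Pick Q = (384, 254, 68.5), Pick P→Pick R = (365, 116, 47.1).
Normal n = (Pick P→Pick Q) × (Pick P→Pick R) = (4017.4, 6916.1, -48166).
So ∂z/∂E = −n_x/n_z = 0.08341 and ∂z/∂N = −n_y/n_z = 0.14359.
Gradient magnitude |∇z| = √(a² + b²) = √(0.00696 + 0.02062) = 0.16606.
True dip = arctan(0.16606) = 9.4°, dipping toward SSW (azimuth ≈ 210°).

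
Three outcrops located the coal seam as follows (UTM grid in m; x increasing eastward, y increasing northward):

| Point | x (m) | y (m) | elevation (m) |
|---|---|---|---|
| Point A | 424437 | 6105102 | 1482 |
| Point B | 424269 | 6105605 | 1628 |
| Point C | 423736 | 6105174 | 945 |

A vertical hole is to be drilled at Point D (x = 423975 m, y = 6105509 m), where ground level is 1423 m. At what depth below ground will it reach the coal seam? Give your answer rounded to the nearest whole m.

92 m

Two edge vectors: Point A→Point B = (-168, 503, 146), Point A→Point C = (-701, 72, -537).
Normal n = (Point A→Point B) × (Point A→Point C) = (-280623, -192562, 340507).
So ∂z/∂x = −n_x/n_z = 0.82413284 and ∂z/∂y = −n_y/n_z = 0.56551554.
Intercept c from Point A: 1482 − 349792.47 − 3452530.05 = −3800840.52.
At (423975, 6105509): z_contact = 349411.7 + 3452760.2 − 3800840.52 = 1331.4 m.
Depth below ground = 1423 − 1331.4 = 92 m.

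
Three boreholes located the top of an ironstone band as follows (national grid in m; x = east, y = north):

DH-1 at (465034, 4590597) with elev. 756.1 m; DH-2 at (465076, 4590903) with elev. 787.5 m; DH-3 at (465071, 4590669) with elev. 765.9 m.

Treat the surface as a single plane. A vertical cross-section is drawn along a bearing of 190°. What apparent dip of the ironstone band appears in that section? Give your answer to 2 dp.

5.96°

Two edge vectors: DH-1→DH-2 = (42, 306, 31.4), DH-1→DH-3 = (37, 72, 9.8).
Normal n = (DH-1→DH-2) × (DH-1→DH-3) = (738, 750.2, -8298).
So ∂z/∂x = −n_x/n_z = 0.08894 and ∂z/∂y = −n_y/n_z = 0.09041.
Unit vector along 190° is (sin 190°, cos 190°) = (-0.1736, -0.9848).
Slope in that direction = a·(-0.1736) + b·(-0.9848) = −0.10448.
Apparent dip = arctan|0.10448| = 5.96° (true dip is 7.2°, so apparent ≤ true as expected).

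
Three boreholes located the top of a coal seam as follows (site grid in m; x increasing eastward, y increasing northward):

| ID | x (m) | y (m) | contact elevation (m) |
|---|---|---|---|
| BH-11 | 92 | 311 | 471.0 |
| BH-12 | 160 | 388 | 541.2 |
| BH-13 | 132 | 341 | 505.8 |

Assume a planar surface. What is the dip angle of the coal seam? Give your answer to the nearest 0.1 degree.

Two edge vectors: BH-11→BH-12 = (68, 77, 70.2), BH-11→BH-13 = (40, 30, 34.8).
Normal n = (BH-11→BH-12) × (BH-11→BH-13) = (573.6, 441.6, -1040).
So ∂z/∂x = −n_x/n_z = 0.55154 and ∂z/∂y = −n_y/n_z = 0.42462.
Gradient magnitude |∇z| = √(a² + b²) = √(0.30419 + 0.18030) = 0.69606.
True dip = arctan(0.69606) = 34.8°, dipping toward SW (azimuth ≈ 232°).

34.8°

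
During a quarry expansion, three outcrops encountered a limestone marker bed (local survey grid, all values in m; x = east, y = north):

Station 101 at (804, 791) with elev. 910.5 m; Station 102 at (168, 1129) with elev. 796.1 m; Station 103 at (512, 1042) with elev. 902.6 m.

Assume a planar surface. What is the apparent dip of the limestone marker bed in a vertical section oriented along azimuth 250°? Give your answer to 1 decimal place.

29.3°

Let the plane be z = a·x + b·y + c.
Station 102−Station 101: −636a + 338b = −114.4;  Station 103−Station 101: −292a + 251b = −7.9.
Solving gives a = 0.42737, b = 0.46571.
Unit vector along 250° is (sin 250°, cos 250°) = (-0.9397, -0.3420).
Slope in that direction = a·(-0.9397) + b·(-0.3420) = −0.56088.
Apparent dip = arctan|0.56088| = 29.3° (true dip is 32.3°, so apparent ≤ true as expected).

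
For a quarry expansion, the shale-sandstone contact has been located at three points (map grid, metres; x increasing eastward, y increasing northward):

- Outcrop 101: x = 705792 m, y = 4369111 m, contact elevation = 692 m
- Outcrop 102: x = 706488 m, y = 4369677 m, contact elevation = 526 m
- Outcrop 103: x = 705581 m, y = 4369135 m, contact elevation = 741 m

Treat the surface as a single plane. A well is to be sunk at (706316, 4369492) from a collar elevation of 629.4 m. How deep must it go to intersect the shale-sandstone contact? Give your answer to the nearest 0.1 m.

Let the plane be z = a·x + b·y + c.
Outcrop 102−Outcrop 101: 696a + 566b = −166;  Outcrop 103−Outcrop 101: −211a + 24b = 49.
Solving gives a = −0.232997870, b = −0.006772938.
Then c = 692 − a·705792 − b·4369111 = 194731.75.
At (706316, 4369492): z_contact = −164570.12 − 29594.30 + 194731.75 = 567.33 m.
Depth below ground = 629.4 − 567.33 = 62.1 m.

62.1 m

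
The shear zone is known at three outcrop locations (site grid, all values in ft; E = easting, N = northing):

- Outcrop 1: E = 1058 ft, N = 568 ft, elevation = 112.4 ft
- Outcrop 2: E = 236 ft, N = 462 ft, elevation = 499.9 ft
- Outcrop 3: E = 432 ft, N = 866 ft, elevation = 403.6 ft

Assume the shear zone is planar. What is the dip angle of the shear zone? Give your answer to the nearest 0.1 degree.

Let the plane be z = a·E + b·N + c.
Outcrop 2−Outcrop 1: −822a − 106b = 387.5;  Outcrop 3−Outcrop 1: −626a + 298b = 291.2.
Solving gives a = −0.47008, b = −0.01031.
Gradient magnitude |∇z| = √(a² + b²) = √(0.22098 + 0.00011) = 0.47020.
True dip = arctan(0.47020) = 25.2°, dipping toward E (azimuth ≈ 089°).

25.2°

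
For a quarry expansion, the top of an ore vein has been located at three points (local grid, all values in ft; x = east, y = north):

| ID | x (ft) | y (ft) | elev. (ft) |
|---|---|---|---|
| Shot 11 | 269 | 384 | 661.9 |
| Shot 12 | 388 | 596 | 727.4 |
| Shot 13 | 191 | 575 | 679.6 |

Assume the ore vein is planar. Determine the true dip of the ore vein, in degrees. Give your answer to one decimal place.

Let the plane be z = a·x + b·y + c.
Shot 12−Shot 11: 119a + 212b = 65.5;  Shot 13−Shot 11: −78a + 191b = 17.7.
Solving gives a = 0.22305, b = 0.18376.
Gradient magnitude |∇z| = √(a² + b²) = √(0.04975 + 0.03377) = 0.28900.
True dip = arctan(0.28900) = 16.1°, dipping toward SW (azimuth ≈ 231°).

16.1°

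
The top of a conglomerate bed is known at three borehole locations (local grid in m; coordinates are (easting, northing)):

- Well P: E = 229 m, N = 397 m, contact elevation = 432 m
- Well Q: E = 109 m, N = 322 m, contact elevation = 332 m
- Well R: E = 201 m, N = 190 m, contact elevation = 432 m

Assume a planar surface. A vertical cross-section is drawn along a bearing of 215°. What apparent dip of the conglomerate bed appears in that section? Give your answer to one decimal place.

Two edge vectors: Well P→Well Q = (-120, -75, -100), Well P→Well R = (-28, -207, 0).
Normal n = (Well P→Well Q) × (Well P→Well R) = (-20700, 2800, 22740).
So ∂z/∂E = −n_x/n_z = 0.91029 and ∂z/∂N = −n_y/n_z = −0.12313.
Unit vector along 215° is (sin 215°, cos 215°) = (-0.5736, -0.8192).
Slope in that direction = a·(-0.5736) + b·(-0.8192) = −0.42126.
Apparent dip = arctan|0.42126| = 22.8° (true dip is 42.6°, so apparent ≤ true as expected).

22.8°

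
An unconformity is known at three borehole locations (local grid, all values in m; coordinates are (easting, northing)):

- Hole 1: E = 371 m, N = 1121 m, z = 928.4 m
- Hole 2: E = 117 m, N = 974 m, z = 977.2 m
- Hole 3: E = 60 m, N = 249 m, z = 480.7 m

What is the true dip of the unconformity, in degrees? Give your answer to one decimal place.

Let the plane be z = a·E + b·N + c.
Hole 2−Hole 1: −254a − 147b = 48.8;  Hole 3−Hole 1: −311a − 872b = −447.7.
Solving gives a = −0.61652, b = 0.73330.
Gradient magnitude |∇z| = √(a² + b²) = √(0.38009 + 0.53773) = 0.95803.
True dip = arctan(0.95803) = 43.8°, dipping toward SE (azimuth ≈ 140°).

43.8°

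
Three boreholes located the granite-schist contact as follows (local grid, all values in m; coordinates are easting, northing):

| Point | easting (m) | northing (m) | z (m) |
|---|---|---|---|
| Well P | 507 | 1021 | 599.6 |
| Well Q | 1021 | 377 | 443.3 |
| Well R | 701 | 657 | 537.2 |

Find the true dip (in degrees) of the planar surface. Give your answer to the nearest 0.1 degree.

15.1°

Two edge vectors: Well P→Well Q = (514, -644, -156.3), Well P→Well R = (194, -364, -62.4).
Normal n = (Well P→Well Q) × (Well P→Well R) = (-16707.6, 1751.4, -62160).
So ∂z/∂easting = −n_x/n_z = −0.26878 and ∂z/∂northing = −n_y/n_z = 0.02818.
Gradient magnitude |∇z| = √(a² + b²) = √(0.07224 + 0.00079) = 0.27026.
True dip = arctan(0.27026) = 15.1°, dipping toward E (azimuth ≈ 096°).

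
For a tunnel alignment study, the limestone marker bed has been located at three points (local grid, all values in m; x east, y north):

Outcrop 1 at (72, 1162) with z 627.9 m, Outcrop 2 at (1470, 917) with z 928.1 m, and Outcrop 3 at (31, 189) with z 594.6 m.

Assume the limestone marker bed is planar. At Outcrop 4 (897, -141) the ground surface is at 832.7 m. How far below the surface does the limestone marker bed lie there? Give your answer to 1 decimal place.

56.6 m

Two edge vectors: Outcrop 1→Outcrop 2 = (1398, -245, 300.2), Outcrop 1→Outcrop 3 = (-41, -973, -33.3).
Normal n = (Outcrop 1→Outcrop 2) × (Outcrop 1→Outcrop 3) = (300253.1, 34245.2, -1370299).
So ∂z/∂x = −n_x/n_z = 0.219115 and ∂z/∂y = −n_y/n_z = 0.024991.
Intercept c from Outcrop 1: 627.9 − 15.78 − 29.04 = 583.08.
At (897, -141): z_contact = 196.55 − 3.52 + 583.08 = 776.11 m.
Depth below ground = 832.7 − 776.11 = 56.6 m.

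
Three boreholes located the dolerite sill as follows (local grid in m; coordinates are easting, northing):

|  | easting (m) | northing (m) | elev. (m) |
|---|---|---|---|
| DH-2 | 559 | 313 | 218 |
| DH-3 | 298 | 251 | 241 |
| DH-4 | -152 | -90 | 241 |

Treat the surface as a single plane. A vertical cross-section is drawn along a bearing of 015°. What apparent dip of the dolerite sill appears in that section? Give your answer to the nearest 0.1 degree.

Two edge vectors: DH-2→DH-3 = (-261, -62, 23), DH-2→DH-4 = (-711, -403, 23).
Normal n = (DH-2→DH-3) × (DH-2→DH-4) = (7843, -10350, 61101).
So ∂z/∂easting = −n_x/n_z = −0.12836 and ∂z/∂northing = −n_y/n_z = 0.16939.
Unit vector along 015° is (sin 15°, cos 15°) = (0.2588, 0.9659).
Slope in that direction = a·(0.2588) + b·(0.9659) = 0.13040.
Apparent dip = arctan|0.13040| = 7.4° (true dip is 12.0°, so apparent ≤ true as expected).

7.4°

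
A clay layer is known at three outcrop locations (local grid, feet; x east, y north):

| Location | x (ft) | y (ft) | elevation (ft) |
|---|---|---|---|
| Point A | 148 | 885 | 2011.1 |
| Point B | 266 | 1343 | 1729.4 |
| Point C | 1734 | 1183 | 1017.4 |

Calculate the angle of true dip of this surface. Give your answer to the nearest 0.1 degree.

35.7°

Let the plane be z = a·x + b·y + c.
Point B−Point A: 118a + 458b = −281.7;  Point C−Point A: 1586a + 298b = −993.7.
Solving gives a = −0.53697, b = −0.47672.
Gradient magnitude |∇z| = √(a² + b²) = √(0.28834 + 0.22726) = 0.71805.
True dip = arctan(0.71805) = 35.7°, dipping toward NE (azimuth ≈ 048°).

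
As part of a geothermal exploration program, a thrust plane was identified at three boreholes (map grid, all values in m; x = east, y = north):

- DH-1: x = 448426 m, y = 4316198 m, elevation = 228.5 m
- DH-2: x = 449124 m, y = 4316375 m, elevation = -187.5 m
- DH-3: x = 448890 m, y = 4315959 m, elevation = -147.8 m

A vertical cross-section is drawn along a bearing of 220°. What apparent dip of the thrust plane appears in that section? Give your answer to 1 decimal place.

Two edge vectors: DH-1→DH-2 = (698, 177, -416), DH-1→DH-3 = (464, -239, -376.3).
Normal n = (DH-1→DH-2) × (DH-1→DH-3) = (-166029.1, 69633.4, -248950).
So ∂z/∂x = −n_x/n_z = −0.66692 and ∂z/∂y = −n_y/n_z = 0.27971.
Unit vector along 220° is (sin 220°, cos 220°) = (-0.6428, -0.7660).
Slope in that direction = a·(-0.6428) + b·(-0.7660) = 0.21442.
Apparent dip = arctan|0.21442| = 12.1° (true dip is 35.9°, so apparent ≤ true as expected).

12.1°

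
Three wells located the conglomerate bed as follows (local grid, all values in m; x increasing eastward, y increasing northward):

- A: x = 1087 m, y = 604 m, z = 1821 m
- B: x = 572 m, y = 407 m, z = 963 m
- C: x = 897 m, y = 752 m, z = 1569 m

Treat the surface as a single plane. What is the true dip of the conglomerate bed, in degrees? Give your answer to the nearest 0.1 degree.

57.7°

Two edge vectors: A→B = (-515, -197, -858), A→C = (-190, 148, -252).
Normal n = (A→B) × (A→C) = (176628, 33240, -113650).
So ∂z/∂x = −n_x/n_z = 1.55414 and ∂z/∂y = −n_y/n_z = 0.29248.
Gradient magnitude |∇z| = √(a² + b²) = √(2.41535 + 0.08554) = 1.58142.
True dip = arctan(1.58142) = 57.7°, dipping toward W (azimuth ≈ 259°).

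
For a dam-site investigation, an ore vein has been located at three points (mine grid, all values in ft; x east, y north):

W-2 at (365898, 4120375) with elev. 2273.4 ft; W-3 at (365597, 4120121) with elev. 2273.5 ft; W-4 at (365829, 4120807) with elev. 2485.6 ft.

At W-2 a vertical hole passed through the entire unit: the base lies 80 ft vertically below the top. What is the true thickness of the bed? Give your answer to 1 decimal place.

Two edge vectors: W-2→W-3 = (-301, -254, 0.1), W-2→W-4 = (-69, 432, 212.2).
Normal n = (W-2→W-3) × (W-2→W-4) = (-53942, 63865.3, -147558).
So ∂z/∂x = −n_x/n_z = −0.36556 and ∂z/∂y = −n_y/n_z = 0.43281.
|∇z| = √(a²+b²) = 0.56654, so dip δ = arctan(0.56654) = 29.53°.
True thickness = vertical thickness × cos δ = 80 × cos 29.53° = 69.6 ft.

69.6 ft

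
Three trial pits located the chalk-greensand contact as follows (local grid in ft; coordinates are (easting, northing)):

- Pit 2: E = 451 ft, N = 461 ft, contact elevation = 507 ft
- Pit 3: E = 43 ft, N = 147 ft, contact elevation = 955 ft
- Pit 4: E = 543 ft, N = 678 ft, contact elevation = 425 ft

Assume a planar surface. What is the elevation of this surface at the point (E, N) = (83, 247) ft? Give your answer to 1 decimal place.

920.1 ft

Let the plane be z = a·E + b·N + c.
Pit 3−Pit 2: −408a − 314b = 448;  Pit 4−Pit 2: 92a + 217b = −82.
Solving gives a = −1.19816, b = 0.13010.
Then c = 507 − a·451 − b·461 = 987.40.
At (83, 247): z = −99.4 + 32.1 + 987.40 = 920.1 ft.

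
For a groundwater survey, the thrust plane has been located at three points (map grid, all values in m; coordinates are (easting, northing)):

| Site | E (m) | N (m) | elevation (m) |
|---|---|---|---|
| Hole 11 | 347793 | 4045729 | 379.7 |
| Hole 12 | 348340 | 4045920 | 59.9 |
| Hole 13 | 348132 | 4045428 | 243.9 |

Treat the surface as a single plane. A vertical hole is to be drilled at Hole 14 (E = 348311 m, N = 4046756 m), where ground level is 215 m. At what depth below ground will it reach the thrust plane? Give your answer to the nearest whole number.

264 m

Let the plane be z = a·E + b·N + c.
Hole 12−Hole 11: 547a + 191b = −319.8;  Hole 13−Hole 11: 339a − 301b = −135.8.
Solving gives a = −0.53269281, b = −0.14878028.
Then c = 379.7 − a·347793 − b·4045729 = 787571.20.
At (348311, 4046756): z_contact = −185542.8 − 602077.5 + 787571.20 = -49.0 m.
Depth below ground = 215 − (-49.0) = 264 m.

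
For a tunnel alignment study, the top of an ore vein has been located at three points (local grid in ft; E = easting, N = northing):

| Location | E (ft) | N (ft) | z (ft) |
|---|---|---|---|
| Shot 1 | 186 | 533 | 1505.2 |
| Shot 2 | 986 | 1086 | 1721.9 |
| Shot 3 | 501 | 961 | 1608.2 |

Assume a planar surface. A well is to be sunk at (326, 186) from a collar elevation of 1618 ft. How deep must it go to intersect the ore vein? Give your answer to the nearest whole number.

Two edge vectors: Shot 1→Shot 2 = (800, 553, 216.7), Shot 1→Shot 3 = (315, 428, 103).
Normal n = (Shot 1→Shot 2) × (Shot 1→Shot 3) = (-35788.6, -14139.5, 168205).
So ∂z/∂E = −n_x/n_z = 0.21277 and ∂z/∂N = −n_y/n_z = 0.08406.
Intercept c from Shot 1: 1505.2 − 39.57 − 44.80 = 1420.82.
At (326, 186): z_contact = 69.4 + 15.6 + 1420.82 = 1505.8 ft.
Depth below ground = 1618 − 1505.8 = 112 ft.

112 ft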